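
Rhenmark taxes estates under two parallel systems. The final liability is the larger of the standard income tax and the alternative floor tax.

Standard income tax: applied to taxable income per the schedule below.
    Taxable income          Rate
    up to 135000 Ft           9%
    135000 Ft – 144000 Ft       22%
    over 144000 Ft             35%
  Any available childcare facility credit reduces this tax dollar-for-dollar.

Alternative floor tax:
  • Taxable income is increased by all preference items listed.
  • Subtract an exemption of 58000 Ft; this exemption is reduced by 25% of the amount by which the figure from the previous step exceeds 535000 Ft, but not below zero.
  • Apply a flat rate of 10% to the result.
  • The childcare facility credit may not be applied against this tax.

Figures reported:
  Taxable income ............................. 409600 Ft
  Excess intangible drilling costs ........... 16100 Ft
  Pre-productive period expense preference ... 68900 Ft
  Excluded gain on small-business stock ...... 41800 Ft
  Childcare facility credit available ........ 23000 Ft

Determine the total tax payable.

84090 Ft

Alternative floor tax:
  Adjusted income: 409600 Ft + 16100 Ft + 68900 Ft + 41800 Ft = 536400 Ft
  Exemption: 58000 Ft − 25% × (536400 Ft − 535000 Ft) = 58000 Ft − 350 Ft = 57650 Ft
  Base: 536400 Ft − 57650 Ft = 478750 Ft
  478750 Ft × 10% = 47875 Ft

Standard income tax:
  135000 Ft × 9% = 12150 Ft
  9000 Ft × 22% = 1980 Ft
  265600 Ft × 35% = 92960 Ft
  → 107090 Ft
  Less childcare facility credit 23000 Ft → 84090 Ft

84090 Ft > 47875 Ft, so the standard income tax governs.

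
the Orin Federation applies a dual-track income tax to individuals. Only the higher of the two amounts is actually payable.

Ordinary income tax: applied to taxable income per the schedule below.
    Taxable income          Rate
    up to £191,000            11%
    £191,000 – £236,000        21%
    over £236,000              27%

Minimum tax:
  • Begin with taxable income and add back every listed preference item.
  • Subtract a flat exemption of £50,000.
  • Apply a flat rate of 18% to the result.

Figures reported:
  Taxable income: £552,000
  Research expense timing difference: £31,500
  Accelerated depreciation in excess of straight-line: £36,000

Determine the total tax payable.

Minimum tax:
  Adjusted income: £552,000 + £31,500 + £36,000 = £619,500
  Less exemption £50,000 → base £569,500
  £569,500 × 18% = £102,510

Ordinary income tax:
  £191,000 × 11% = £21,010
  £45,000 × 21% = £9,450
  £316,000 × 27% = £85,320
  → £115,780

£115,780 > £102,510, so the ordinary income tax governs.

£115,780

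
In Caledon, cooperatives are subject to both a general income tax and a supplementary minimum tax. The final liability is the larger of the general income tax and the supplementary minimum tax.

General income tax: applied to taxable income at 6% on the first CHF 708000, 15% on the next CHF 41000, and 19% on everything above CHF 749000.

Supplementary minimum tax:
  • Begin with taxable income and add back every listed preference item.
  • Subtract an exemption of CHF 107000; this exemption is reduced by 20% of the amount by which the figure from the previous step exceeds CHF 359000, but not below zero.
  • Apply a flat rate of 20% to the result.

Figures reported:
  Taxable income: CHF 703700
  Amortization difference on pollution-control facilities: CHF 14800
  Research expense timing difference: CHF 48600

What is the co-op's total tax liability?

CHF 148344

Supplementary minimum tax:
  Adjusted income: CHF 703700 + CHF 14800 + CHF 48600 = CHF 767100
  Exemption: CHF 107000 − 20% × (CHF 767100 − CHF 359000) = CHF 107000 − CHF 81620 = CHF 25380
  Base: CHF 767100 − CHF 25380 = CHF 741720
  CHF 741720 × 20% = CHF 148344

General income tax:
  CHF 703700 × 6% = CHF 42222

CHF 148344 > CHF 42222, so the supplementary minimum tax is the binding amount.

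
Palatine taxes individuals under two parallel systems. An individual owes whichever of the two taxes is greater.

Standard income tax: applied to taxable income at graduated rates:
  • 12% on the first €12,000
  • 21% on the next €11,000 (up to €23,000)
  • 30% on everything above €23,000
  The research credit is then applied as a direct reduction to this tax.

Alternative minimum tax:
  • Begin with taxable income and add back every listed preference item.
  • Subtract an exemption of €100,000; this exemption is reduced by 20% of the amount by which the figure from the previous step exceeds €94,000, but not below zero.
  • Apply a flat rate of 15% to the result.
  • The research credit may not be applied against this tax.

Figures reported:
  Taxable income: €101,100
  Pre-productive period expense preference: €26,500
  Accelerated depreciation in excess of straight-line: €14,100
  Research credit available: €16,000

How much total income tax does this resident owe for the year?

Alternative minimum tax:
  Adjusted income: €101,100 + €26,500 + €14,100 = €141,700
  Exemption: €100,000 − 20% × (€141,700 − €94,000) = €100,000 − €9,540 = €90,460
  Base: €141,700 − €90,460 = €51,240
  €51,240 × 15% = €7,686

Standard income tax:
  €12,000 × 12% = €1,440
  €11,000 × 21% = €2,310
  €78,100 × 30% = €23,430
  → €27,180
  Less research credit €16,000 → €11,180

€11,180 > €7,686, so the standard income tax governs.

€11,180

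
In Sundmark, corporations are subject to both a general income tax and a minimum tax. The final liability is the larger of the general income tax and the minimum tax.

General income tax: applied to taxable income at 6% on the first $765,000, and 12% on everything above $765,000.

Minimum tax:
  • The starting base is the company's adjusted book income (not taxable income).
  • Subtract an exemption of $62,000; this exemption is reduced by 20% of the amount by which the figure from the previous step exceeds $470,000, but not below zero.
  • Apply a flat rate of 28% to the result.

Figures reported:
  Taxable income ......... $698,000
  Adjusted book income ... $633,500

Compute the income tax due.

$169,176

General income tax:
  $698,000 × 6% = $41,880

Minimum tax:
  Base (adjusted book income): $633,500
  Exemption: $62,000 − 20% × ($633,500 − $470,000) = $62,000 − $32,700 = $29,300
  Base: $633,500 − $29,300 = $604,200
  $604,200 × 28% = $169,176

$169,176 > $41,880, so the minimum tax is the binding amount.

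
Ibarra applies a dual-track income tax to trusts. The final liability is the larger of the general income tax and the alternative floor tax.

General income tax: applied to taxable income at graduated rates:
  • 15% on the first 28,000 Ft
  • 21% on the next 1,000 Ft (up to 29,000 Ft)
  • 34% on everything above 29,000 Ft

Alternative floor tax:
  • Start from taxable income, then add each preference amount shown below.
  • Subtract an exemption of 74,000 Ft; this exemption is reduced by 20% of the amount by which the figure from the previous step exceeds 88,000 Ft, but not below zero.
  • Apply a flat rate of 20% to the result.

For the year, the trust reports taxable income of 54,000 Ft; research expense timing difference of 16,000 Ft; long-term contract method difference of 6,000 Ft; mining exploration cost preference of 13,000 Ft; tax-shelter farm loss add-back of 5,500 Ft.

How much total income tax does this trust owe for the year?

12,910 Ft

General income tax:
  28,000 Ft × 15% = 4,200 Ft
  1,000 Ft × 21% = 210 Ft
  25,000 Ft × 34% = 8,500 Ft
  → 12,910 Ft

Alternative floor tax:
  Adjusted income: 54,000 Ft + 16,000 Ft + 6,000 Ft + 13,000 Ft + 5,500 Ft = 94,500 Ft
  Exemption: 74,000 Ft − 20% × (94,500 Ft − 88,000 Ft) = 74,000 Ft − 1,300 Ft = 72,700 Ft
  Base: 94,500 Ft − 72,700 Ft = 21,800 Ft
  21,800 Ft × 20% = 4,360 Ft

12,910 Ft > 4,360 Ft, so the general income tax governs.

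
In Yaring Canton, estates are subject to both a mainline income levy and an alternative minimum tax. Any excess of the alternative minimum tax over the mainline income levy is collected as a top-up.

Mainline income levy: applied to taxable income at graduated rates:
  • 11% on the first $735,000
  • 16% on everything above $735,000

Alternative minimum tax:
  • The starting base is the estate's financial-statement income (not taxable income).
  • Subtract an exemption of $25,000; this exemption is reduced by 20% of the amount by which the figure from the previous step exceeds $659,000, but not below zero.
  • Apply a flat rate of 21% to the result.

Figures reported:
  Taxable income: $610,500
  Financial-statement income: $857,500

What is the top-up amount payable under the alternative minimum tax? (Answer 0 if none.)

Alternative minimum tax:
  Base (financial-statement income): $857,500
  Exemption: 20% × ($857,500 − $659,000) = $39,700 ≥ $25,000, so the exemption is fully phased out
  Base: $857,500 − $0 = $857,500
  $857,500 × 21% = $180,075

Mainline income levy:
  $610,500 × 11% = $67,155

Excess of alternative minimum tax over mainline income levy: $180,075 − $67,155 = $112,920.

$112,920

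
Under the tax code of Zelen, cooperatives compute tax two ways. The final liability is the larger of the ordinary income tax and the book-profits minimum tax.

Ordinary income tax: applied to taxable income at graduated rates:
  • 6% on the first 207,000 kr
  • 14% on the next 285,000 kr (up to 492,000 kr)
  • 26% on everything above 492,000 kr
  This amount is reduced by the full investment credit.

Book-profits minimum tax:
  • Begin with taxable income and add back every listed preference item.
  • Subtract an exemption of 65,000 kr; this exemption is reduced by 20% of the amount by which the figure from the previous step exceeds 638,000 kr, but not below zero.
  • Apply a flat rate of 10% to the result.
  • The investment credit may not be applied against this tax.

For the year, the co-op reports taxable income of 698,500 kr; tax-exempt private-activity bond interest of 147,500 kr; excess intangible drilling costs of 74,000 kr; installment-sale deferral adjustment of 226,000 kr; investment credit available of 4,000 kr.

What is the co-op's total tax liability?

114,600 kr

Book-profits minimum tax:
  Adjusted income: 698,500 kr + 147,500 kr + 74,000 kr + 226,000 kr = 1,146,000 kr
  Exemption: 20% × (1,146,000 kr − 638,000 kr) = 101,600 kr ≥ 65,000 kr, so the exemption is fully phased out
  Base: 1,146,000 kr − 0 kr = 1,146,000 kr
  1,146,000 kr × 10% = 114,600 kr

Ordinary income tax:
  207,000 kr × 6% = 12,420 kr
  285,000 kr × 14% = 39,900 kr
  206,500 kr × 26% = 53,690 kr
  → 106,010 kr
  Less investment credit 4,000 kr → 102,010 kr

114,600 kr > 102,010 kr, so the book-profits minimum tax is the binding amount.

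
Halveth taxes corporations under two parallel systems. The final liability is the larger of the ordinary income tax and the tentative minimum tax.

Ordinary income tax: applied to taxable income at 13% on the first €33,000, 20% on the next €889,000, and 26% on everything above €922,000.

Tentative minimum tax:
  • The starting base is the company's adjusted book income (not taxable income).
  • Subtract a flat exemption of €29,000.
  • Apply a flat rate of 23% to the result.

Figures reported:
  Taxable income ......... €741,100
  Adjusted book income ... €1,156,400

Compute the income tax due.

Ordinary income tax:
  €33,000 × 13% = €4,290
  €708,100 × 20% = €141,620
  → €145,910

Tentative minimum tax:
  Base (adjusted book income): €1,156,400
  Less exemption €29,000 → base €1,127,400
  €1,127,400 × 23% = €259,302

€259,302 > €145,910, so the tentative minimum tax is the binding amount.

€259,302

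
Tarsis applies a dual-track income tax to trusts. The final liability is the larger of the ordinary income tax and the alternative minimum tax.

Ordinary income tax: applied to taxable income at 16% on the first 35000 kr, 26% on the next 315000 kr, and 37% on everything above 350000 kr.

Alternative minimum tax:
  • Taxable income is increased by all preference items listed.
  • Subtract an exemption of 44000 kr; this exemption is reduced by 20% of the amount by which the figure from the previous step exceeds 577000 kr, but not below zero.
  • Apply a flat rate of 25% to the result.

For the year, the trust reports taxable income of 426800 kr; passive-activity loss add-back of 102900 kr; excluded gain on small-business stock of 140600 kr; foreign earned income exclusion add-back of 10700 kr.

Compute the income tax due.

164450 kr

Ordinary income tax:
  35000 kr × 16% = 5600 kr
  315000 kr × 26% = 81900 kr
  76800 kr × 37% = 28416 kr
  → 115916 kr

Alternative minimum tax:
  Adjusted income: 426800 kr + 102900 kr + 140600 kr + 10700 kr = 681000 kr
  Exemption: 44000 kr − 20% × (681000 kr − 577000 kr) = 44000 kr − 20800 kr = 23200 kr
  Base: 681000 kr − 23200 kr = 657800 kr
  657800 kr × 25% = 164450 kr

164450 kr > 115916 kr, so the alternative minimum tax is the binding amount.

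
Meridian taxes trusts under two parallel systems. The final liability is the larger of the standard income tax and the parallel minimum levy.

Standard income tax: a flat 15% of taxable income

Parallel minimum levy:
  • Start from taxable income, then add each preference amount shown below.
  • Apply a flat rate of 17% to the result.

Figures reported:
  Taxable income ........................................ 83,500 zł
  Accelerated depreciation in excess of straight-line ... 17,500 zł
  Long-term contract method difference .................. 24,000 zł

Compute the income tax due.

Parallel minimum levy:
  Adjusted income: 83,500 zł + 17,500 zł + 24,000 zł = 125,000 zł
  125,000 zł × 17% = 21,250 zł

Standard income tax:
  83,500 zł × 15% = 12,525 zł

21,250 zł > 12,525 zł, so the parallel minimum levy is the binding amount.

21,250 zł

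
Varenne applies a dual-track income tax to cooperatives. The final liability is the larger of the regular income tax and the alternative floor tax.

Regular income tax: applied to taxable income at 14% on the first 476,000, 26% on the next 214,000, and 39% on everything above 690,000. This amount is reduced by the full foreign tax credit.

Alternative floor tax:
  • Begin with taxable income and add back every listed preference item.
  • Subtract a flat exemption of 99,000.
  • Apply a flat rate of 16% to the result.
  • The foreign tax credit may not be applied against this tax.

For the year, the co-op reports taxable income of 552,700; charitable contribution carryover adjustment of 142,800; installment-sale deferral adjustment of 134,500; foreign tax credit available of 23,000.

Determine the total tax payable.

116,960

Regular income tax:
  476,000 × 14% = 66,640
  76,700 × 26% = 19,942
  → 86,582
  Less foreign tax credit 23,000 → 63,582

Alternative floor tax:
  Adjusted income: 552,700 + 142,800 + 134,500 = 830,000
  Less exemption 99,000 → base 731,000
  731,000 × 16% = 116,960

116,960 > 63,582, so the alternative floor tax is the binding amount.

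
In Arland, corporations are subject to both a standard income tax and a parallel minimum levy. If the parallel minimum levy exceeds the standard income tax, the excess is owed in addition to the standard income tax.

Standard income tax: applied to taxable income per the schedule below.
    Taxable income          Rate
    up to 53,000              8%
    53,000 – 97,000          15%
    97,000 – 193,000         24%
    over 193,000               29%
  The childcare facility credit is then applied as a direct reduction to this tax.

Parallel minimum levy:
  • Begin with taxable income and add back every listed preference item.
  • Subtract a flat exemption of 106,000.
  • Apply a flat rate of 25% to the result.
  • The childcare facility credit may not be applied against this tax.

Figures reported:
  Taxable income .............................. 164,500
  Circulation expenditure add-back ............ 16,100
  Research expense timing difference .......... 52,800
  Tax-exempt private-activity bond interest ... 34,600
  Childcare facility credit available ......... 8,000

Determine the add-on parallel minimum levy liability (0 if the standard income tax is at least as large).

Parallel minimum levy:
  Adjusted income: 164,500 + 16,100 + 52,800 + 34,600 = 268,000
  Less exemption 106,000 → base 162,000
  162,000 × 25% = 40,500

Standard income tax:
  53,000 × 8% = 4,240
  44,000 × 15% = 6,600
  67,500 × 24% = 16,200
  → 27,040
  Less childcare facility credit 8,000 → 19,040

Excess of parallel minimum levy over standard income tax: 40,500 − 19,040 = 21,460.

21,460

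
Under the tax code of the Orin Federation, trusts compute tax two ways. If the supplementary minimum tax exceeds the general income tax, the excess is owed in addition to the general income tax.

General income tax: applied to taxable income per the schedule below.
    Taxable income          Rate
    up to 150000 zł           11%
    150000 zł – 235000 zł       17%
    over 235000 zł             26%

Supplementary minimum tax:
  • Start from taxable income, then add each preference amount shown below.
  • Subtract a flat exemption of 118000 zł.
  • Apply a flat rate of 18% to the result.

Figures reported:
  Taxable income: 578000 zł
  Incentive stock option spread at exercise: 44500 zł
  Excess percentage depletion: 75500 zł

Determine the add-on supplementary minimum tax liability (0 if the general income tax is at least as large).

General income tax:
  150000 zł × 11% = 16500 zł
  85000 zł × 17% = 14450 zł
  343000 zł × 26% = 89180 zł
  → 120130 zł

Supplementary minimum tax:
  Adjusted income: 578000 zł + 44500 zł + 75500 zł = 698000 zł
  Less exemption 118000 zł → base 580000 zł
  580000 zł × 18% = 104400 zł

104400 zł ≤ 120130 zł, so no add-on is due.

0 zł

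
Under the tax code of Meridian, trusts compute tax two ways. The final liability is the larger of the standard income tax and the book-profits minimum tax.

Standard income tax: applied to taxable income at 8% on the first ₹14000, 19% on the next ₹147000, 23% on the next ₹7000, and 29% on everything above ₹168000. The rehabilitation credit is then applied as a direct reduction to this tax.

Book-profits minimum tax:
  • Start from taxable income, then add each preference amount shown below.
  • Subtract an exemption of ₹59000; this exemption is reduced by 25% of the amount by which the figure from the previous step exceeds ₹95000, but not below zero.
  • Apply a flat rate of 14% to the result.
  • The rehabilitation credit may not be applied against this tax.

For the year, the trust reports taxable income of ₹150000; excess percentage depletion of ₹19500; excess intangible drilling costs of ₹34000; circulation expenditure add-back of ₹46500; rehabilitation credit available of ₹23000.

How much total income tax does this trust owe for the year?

₹32165

Book-profits minimum tax:
  Adjusted income: ₹150000 + ₹19500 + ₹34000 + ₹46500 = ₹250000
  Exemption: ₹59000 − 25% × (₹250000 − ₹95000) = ₹59000 − ₹38750 = ₹20250
  Base: ₹250000 − ₹20250 = ₹229750
  ₹229750 × 14% = ₹32165

Standard income tax:
  ₹14000 × 8% = ₹1120
  ₹136000 × 19% = ₹25840
  → ₹26960
  Less rehabilitation credit ₹23000 → ₹3960

₹32165 > ₹3960, so the book-profits minimum tax is the binding amount.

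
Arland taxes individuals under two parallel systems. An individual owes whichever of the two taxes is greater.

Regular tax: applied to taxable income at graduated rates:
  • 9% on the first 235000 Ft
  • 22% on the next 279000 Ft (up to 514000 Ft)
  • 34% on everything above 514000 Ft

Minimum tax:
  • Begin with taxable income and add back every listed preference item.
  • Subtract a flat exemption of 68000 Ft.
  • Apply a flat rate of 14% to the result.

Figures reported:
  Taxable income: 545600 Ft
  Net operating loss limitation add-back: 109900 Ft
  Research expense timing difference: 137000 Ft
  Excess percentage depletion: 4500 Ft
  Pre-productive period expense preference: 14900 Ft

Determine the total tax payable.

Regular tax:
  235000 Ft × 9% = 21150 Ft
  279000 Ft × 22% = 61380 Ft
  31600 Ft × 34% = 10744 Ft
  → 93274 Ft

Minimum tax:
  Adjusted income: 545600 Ft + 109900 Ft + 137000 Ft + 4500 Ft + 14900 Ft = 811900 Ft
  Less exemption 68000 Ft → base 743900 Ft
  743900 Ft × 14% = 104146 Ft

104146 Ft > 93274 Ft, so the minimum tax is the binding amount.

104146 Ft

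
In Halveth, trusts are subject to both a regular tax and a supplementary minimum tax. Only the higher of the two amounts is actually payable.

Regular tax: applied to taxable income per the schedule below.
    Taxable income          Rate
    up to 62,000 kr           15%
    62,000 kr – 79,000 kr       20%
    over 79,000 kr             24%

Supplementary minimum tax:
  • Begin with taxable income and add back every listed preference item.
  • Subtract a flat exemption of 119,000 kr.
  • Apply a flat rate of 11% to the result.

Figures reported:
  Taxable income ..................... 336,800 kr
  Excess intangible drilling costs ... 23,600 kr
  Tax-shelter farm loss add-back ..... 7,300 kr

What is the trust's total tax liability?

74,572 kr

Regular tax:
  62,000 kr × 15% = 9,300 kr
  17,000 kr × 20% = 3,400 kr
  257,800 kr × 24% = 61,872 kr
  → 74,572 kr

Supplementary minimum tax:
  Adjusted income: 336,800 kr + 23,600 kr + 7,300 kr = 367,700 kr
  Less exemption 119,000 kr → base 248,700 kr
  248,700 kr × 11% = 27,357 kr

74,572 kr > 27,357 kr, so the regular tax governs.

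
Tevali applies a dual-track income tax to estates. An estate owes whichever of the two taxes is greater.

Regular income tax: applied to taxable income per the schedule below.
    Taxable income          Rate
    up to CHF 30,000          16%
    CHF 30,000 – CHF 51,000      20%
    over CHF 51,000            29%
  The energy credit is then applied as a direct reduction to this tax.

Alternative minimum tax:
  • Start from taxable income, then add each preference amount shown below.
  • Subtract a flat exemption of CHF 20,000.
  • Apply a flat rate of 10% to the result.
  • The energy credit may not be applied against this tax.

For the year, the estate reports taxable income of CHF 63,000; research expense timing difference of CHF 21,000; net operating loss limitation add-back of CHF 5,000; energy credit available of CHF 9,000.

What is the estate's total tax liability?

CHF 6,900

Alternative minimum tax:
  Adjusted income: CHF 63,000 + CHF 21,000 + CHF 5,000 = CHF 89,000
  Less exemption CHF 20,000 → base CHF 69,000
  CHF 69,000 × 10% = CHF 6,900

Regular income tax:
  CHF 30,000 × 16% = CHF 4,800
  CHF 21,000 × 20% = CHF 4,200
  CHF 12,000 × 29% = CHF 3,480
  → CHF 12,480
  Less energy credit CHF 9,000 → CHF 3,480

CHF 6,900 > CHF 3,480, so the alternative minimum tax is the binding amount.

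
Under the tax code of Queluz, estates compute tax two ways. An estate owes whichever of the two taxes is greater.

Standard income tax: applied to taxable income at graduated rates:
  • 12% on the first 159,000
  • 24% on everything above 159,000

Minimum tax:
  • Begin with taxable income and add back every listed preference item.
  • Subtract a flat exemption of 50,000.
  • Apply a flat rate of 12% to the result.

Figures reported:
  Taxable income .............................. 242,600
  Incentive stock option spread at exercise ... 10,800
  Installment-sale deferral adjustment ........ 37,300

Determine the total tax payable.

39,144

Minimum tax:
  Adjusted income: 242,600 + 10,800 + 37,300 = 290,700
  Less exemption 50,000 → base 240,700
  240,700 × 12% = 28,884

Standard income tax:
  159,000 × 12% = 19,080
  83,600 × 24% = 20,064
  → 39,144

39,144 > 28,884, so the standard income tax governs.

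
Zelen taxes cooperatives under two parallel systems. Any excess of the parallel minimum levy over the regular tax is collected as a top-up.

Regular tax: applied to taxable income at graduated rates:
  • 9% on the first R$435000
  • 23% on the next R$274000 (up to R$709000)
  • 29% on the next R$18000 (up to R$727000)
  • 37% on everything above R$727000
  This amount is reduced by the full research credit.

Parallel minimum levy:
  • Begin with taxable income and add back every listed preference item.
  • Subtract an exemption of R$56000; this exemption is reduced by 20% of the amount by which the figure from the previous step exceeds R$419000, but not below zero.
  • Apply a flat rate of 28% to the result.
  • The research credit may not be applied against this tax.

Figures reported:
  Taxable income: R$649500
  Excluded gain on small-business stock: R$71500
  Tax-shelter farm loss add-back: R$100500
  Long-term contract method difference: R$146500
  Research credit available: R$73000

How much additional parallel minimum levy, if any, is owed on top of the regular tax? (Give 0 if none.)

R$255555

Parallel minimum levy:
  Adjusted income: R$649500 + R$71500 + R$100500 + R$146500 = R$968000
  Exemption: 20% × (R$968000 − R$419000) = R$109800 ≥ R$56000, so the exemption is fully phased out
  Base: R$968000 − R$0 = R$968000
  R$968000 × 28% = R$271040

Regular tax:
  R$435000 × 9% = R$39150
  R$214500 × 23% = R$49335
  → R$88485
  Less research credit R$73000 → R$15485

Excess of parallel minimum levy over regular tax: R$271040 − R$15485 = R$255555.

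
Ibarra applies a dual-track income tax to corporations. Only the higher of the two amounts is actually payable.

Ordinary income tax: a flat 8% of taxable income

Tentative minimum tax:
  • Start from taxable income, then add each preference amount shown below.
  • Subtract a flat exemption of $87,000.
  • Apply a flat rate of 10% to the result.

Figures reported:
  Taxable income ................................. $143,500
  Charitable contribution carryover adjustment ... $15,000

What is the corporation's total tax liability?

Tentative minimum tax:
  Adjusted income: $143,500 + $15,000 = $158,500
  Less exemption $87,000 → base $71,500
  $71,500 × 10% = $7,150

Ordinary income tax:
  $143,500 × 8% = $11,480

$11,480 > $7,150, so the ordinary income tax governs.

$11,480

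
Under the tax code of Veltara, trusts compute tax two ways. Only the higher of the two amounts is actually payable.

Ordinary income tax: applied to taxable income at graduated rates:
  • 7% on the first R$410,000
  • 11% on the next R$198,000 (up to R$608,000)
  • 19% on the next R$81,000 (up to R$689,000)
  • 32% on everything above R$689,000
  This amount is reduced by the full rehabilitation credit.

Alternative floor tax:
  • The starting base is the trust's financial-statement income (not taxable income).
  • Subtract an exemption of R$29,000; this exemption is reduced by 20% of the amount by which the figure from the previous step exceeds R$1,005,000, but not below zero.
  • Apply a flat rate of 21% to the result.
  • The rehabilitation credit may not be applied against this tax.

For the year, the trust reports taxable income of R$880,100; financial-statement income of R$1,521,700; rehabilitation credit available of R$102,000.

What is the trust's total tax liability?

Alternative floor tax:
  Base (financial-statement income): R$1,521,700
  Exemption: 20% × (R$1,521,700 − R$1,005,000) = R$103,340 ≥ R$29,000, so the exemption is fully phased out
  Base: R$1,521,700 − R$0 = R$1,521,700
  R$1,521,700 × 21% = R$319,557

Ordinary income tax:
  R$410,000 × 7% = R$28,700
  R$198,000 × 11% = R$21,780
  R$81,000 × 19% = R$15,390
  R$191,100 × 32% = R$61,152
  → R$127,022
  Less rehabilitation credit R$102,000 → R$25,022

R$319,557 > R$25,022, so the alternative floor tax is the binding amount.

R$319,557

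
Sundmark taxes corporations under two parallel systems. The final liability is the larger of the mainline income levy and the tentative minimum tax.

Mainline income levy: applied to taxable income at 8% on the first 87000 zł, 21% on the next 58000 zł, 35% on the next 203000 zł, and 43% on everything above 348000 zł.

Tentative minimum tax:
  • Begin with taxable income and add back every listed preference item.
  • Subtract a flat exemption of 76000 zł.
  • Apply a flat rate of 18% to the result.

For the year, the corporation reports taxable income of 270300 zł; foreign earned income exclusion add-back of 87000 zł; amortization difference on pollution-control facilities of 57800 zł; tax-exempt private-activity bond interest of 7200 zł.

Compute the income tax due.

62995 zł

Tentative minimum tax:
  Adjusted income: 270300 zł + 87000 zł + 57800 zł + 7200 zł = 422300 zł
  Less exemption 76000 zł → base 346300 zł
  346300 zł × 18% = 62334 zł

Mainline income levy:
  87000 zł × 8% = 6960 zł
  58000 zł × 21% = 12180 zł
  125300 zł × 35% = 43855 zł
  → 62995 zł

62995 zł > 62334 zł, so the mainline income levy governs.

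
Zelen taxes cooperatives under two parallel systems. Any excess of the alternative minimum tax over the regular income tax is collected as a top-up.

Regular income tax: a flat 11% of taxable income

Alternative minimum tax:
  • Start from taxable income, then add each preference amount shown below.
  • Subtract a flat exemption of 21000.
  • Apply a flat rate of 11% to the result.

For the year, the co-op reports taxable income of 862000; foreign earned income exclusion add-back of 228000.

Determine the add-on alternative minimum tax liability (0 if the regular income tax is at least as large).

22770

Regular income tax:
  862000 × 11% = 94820

Alternative minimum tax:
  Adjusted income: 862000 + 228000 = 1090000
  Less exemption 21000 → base 1069000
  1069000 × 11% = 117590

Excess of alternative minimum tax over regular income tax: 117590 − 94820 = 22770.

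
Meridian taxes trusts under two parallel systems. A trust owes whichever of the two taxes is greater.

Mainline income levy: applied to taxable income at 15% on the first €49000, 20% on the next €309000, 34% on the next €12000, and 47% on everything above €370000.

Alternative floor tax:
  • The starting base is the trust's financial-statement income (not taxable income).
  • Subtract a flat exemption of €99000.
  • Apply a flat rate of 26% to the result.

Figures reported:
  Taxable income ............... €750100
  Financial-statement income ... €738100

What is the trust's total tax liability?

Mainline income levy:
  €49000 × 15% = €7350
  €309000 × 20% = €61800
  €12000 × 34% = €4080
  €380100 × 47% = €178647
  → €251877

Alternative floor tax:
  Base (financial-statement income): €738100
  Less exemption €99000 → base €639100
  €639100 × 26% = €166166

€251877 > €166166, so the mainline income levy governs.

€251877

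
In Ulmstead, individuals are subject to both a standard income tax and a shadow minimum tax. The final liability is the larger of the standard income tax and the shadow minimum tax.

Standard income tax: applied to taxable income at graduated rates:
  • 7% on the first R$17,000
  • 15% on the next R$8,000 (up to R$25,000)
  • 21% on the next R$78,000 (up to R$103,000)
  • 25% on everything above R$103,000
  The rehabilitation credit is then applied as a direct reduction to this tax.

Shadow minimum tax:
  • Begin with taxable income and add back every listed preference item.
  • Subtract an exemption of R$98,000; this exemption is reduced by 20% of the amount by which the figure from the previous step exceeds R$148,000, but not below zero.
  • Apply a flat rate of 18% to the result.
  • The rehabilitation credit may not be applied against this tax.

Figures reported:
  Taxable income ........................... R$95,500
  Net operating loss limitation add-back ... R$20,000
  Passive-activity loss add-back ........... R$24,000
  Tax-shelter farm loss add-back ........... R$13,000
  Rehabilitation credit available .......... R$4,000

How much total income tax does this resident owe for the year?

R$13,195

Shadow minimum tax:
  Adjusted income: R$95,500 + R$20,000 + R$24,000 + R$13,000 = R$152,500
  Exemption: R$98,000 − 20% × (R$152,500 − R$148,000) = R$98,000 − R$900 = R$97,100
  Base: R$152,500 − R$97,100 = R$55,400
  R$55,400 × 18% = R$9,972

Standard income tax:
  R$17,000 × 7% = R$1,190
  R$8,000 × 15% = R$1,200
  R$70,500 × 21% = R$14,805
  → R$17,195
  Less rehabilitation credit R$4,000 → R$13,195

R$13,195 > R$9,972, so the standard income tax governs.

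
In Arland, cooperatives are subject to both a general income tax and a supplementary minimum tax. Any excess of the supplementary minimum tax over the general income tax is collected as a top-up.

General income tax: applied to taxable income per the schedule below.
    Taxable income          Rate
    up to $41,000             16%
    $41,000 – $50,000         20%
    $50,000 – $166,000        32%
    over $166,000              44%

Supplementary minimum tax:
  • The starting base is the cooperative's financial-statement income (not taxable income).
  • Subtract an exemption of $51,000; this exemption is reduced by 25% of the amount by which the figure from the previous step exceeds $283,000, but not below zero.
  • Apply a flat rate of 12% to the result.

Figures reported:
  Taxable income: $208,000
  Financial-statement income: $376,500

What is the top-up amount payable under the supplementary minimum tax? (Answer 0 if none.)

General income tax:
  $41,000 × 16% = $6,560
  $9,000 × 20% = $1,800
  $116,000 × 32% = $37,120
  $42,000 × 44% = $18,480
  → $63,960

Supplementary minimum tax:
  Base (financial-statement income): $376,500
  Exemption: $51,000 − 25% × ($376,500 − $283,000) = $51,000 − $23,375 = $27,625
  Base: $376,500 − $27,625 = $348,875
  $348,875 × 12% = $41,865

$41,865 ≤ $63,960, so no add-on is due.

$0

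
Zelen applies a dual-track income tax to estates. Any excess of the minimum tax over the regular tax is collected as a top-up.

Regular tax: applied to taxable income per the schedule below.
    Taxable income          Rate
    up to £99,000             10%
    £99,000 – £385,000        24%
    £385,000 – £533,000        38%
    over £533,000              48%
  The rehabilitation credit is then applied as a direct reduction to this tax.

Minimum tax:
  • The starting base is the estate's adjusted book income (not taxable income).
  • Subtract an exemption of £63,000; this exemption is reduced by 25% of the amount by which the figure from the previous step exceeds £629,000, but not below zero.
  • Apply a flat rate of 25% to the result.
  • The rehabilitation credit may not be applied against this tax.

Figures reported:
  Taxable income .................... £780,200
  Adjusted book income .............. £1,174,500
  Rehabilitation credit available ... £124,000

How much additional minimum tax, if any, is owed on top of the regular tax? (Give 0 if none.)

Minimum tax:
  Base (adjusted book income): £1,174,500
  Exemption: 25% × (£1,174,500 − £629,000) = £136,375 ≥ £63,000, so the exemption is fully phased out
  Base: £1,174,500 − £0 = £1,174,500
  £1,174,500 × 25% = £293,625

Regular tax:
  £99,000 × 10% = £9,900
  £286,000 × 24% = £68,640
  £148,000 × 38% = £56,240
  £247,200 × 48% = £118,656
  → £253,436
  Less rehabilitation credit £124,000 → £129,436

Excess of minimum tax over regular tax: £293,625 − £129,436 = £164,189.

£164,189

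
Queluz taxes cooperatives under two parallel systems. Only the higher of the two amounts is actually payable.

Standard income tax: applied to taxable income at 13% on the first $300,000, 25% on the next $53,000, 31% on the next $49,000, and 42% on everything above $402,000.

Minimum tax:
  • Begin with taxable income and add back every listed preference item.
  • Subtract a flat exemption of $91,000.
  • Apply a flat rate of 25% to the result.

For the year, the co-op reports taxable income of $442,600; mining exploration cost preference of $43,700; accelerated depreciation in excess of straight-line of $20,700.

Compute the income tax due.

$104,000

Standard income tax:
  $300,000 × 13% = $39,000
  $53,000 × 25% = $13,250
  $49,000 × 31% = $15,190
  $40,600 × 42% = $17,052
  → $84,492

Minimum tax:
  Adjusted income: $442,600 + $43,700 + $20,700 = $507,000
  Less exemption $91,000 → base $416,000
  $416,000 × 25% = $104,000

$104,000 > $84,492, so the minimum tax is the binding amount.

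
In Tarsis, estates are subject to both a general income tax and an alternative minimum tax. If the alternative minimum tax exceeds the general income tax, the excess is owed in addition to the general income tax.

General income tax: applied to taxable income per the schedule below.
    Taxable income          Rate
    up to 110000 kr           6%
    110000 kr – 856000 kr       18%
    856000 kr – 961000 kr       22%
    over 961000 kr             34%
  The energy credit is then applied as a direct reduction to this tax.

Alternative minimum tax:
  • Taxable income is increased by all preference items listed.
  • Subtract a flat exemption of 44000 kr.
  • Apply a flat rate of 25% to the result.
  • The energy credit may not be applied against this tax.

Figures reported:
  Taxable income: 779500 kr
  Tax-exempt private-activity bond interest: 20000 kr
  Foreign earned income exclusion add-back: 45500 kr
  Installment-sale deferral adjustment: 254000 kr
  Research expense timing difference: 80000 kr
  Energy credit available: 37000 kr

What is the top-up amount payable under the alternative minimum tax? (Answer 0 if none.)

General income tax:
  110000 kr × 6% = 6600 kr
  669500 kr × 18% = 120510 kr
  → 127110 kr
  Less energy credit 37000 kr → 90110 kr

Alternative minimum tax:
  Adjusted income: 779500 kr + 20000 kr + 45500 kr + 254000 kr + 80000 kr = 1179000 kr
  Less exemption 44000 kr → base 1135000 kr
  1135000 kr × 25% = 283750 kr

Excess of alternative minimum tax over general income tax: 283750 kr − 90110 kr = 193640 kr.

193640 kr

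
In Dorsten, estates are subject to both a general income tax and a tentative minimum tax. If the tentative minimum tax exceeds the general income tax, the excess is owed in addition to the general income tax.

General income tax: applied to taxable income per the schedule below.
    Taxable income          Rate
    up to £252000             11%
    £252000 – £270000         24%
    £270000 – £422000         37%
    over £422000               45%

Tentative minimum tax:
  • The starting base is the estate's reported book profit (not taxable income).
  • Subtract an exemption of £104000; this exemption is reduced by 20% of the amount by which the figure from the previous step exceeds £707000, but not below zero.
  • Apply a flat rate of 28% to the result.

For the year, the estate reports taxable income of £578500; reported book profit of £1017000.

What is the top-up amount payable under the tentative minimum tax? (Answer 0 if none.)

£114295

General income tax:
  £252000 × 11% = £27720
  £18000 × 24% = £4320
  £152000 × 37% = £56240
  £156500 × 45% = £70425
  → £158705

Tentative minimum tax:
  Base (reported book profit): £1017000
  Exemption: £104000 − 20% × (£1017000 − £707000) = £104000 − £62000 = £42000
  Base: £1017000 − £42000 = £975000
  £975000 × 28% = £273000

Excess of tentative minimum tax over general income tax: £273000 − £158705 = £114295.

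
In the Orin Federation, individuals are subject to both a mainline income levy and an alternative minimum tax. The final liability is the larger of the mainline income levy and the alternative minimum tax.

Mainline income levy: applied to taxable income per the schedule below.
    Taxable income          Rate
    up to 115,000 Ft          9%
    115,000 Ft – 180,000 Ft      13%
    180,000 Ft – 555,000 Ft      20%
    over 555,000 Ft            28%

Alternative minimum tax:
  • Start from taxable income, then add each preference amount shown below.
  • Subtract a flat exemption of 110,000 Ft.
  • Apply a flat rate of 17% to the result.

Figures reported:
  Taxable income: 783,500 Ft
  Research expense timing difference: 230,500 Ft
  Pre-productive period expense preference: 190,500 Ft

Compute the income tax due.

186,065 Ft

Alternative minimum tax:
  Adjusted income: 783,500 Ft + 230,500 Ft + 190,500 Ft = 1,204,500 Ft
  Less exemption 110,000 Ft → base 1,094,500 Ft
  1,094,500 Ft × 17% = 186,065 Ft

Mainline income levy:
  115,000 Ft × 9% = 10,350 Ft
  65,000 Ft × 13% = 8,450 Ft
  375,000 Ft × 20% = 75,000 Ft
  228,500 Ft × 28% = 63,980 Ft
  → 157,780 Ft

186,065 Ft > 157,780 Ft, so the alternative minimum tax is the binding amount.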